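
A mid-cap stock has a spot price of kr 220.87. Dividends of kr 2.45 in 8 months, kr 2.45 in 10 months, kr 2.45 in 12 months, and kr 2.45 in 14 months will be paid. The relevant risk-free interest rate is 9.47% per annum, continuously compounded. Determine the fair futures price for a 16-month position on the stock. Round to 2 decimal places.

PV(dividends) I = 2.45·e^(−0.0947·8/12) + 2.45·e^(−0.0947·10/12) + 2.45·e^(−0.0947·12/12) + 2.45·e^(−0.0947·14/12)
I = 2.3001 + 2.2641 + 2.2286 + 2.1937 = 8.9865
F = (S − I)·e^(rT) = (220.87 − 8.9865) · e^(0.0947·16/12)
= 211.8835 · e^0.126267 = 211.8835 × 1.134585 = kr 240.40

kr 240.40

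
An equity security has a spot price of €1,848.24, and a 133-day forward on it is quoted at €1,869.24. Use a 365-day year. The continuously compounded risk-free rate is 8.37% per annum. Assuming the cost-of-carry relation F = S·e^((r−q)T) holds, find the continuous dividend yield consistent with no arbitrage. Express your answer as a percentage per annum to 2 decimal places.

5.27%

From F = S·e^((r−q)T): (r − q) = ln(F/S)/T
ln(1869.24/1848.24) = ln(1.011362) = 0.011298
(r − q) = 0.011298 / (133/365) = 0.031006
q = r − ln(F/S)/T = 0.0837 − 0.031006 = 0.052694
q = 5.27%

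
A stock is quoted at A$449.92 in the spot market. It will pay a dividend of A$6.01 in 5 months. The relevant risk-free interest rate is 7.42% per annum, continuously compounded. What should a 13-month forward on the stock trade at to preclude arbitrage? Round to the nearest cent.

PV(dividends) I = 6.01·e^(−0.0742·5/12)
I = 5.8270
F = (S − I)·e^(rT) = (449.92 − 5.8270) · e^(0.0742·13/12)
= 444.0930 · e^0.080383 = 444.0930 × 1.083702 = A$481.26

A$481.26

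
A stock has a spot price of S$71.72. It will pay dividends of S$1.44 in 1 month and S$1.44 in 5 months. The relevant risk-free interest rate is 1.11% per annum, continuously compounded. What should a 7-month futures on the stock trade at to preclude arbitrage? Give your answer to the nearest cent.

PV(dividends) I = 1.44·e^(−0.0111·1/12) + 1.44·e^(−0.0111·5/12)
I = 1.4387 + 1.4334 = 2.8721
F = (S − I)·e^(rT) = (71.72 − 2.8721) · e^(0.0111·7/12)
= 68.8479 · e^0.006475 = 68.8479 × 1.006496 = S$69.30

S$69.30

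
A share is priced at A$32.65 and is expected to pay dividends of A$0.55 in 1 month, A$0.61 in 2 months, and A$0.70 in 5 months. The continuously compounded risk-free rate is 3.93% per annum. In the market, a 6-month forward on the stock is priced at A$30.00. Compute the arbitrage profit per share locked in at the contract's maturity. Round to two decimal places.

PV(dividends) I = 0.55·e^(−0.0393·1/12) + 0.61·e^(−0.0393·2/12) + 0.70·e^(−0.0393·5/12) = 1.8429
Fair forward F* = (S − I)·e^(rT) = (32.65 − 1.8429)·e^0.019650 = 30.8071 × 1.019844 = 31.4184
Market A$30.00 < fair 31.4184: forward underpriced → reverse cash-and-carry (short the stock, invest proceeds at r, pay the dividends, go long the forward).
Profit at T = |F_mkt − F*| = |30.00 − 31.4184| = A$1.42 per share

A$1.42 per share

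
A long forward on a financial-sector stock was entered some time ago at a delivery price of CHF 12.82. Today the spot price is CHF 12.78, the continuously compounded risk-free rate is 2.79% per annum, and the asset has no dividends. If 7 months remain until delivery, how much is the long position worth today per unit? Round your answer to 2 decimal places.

Current fair forward for the remaining 7 months: F = S·e^(r·T), r = 0.0279
F = 12.78 · e^(0.0279 × 7/12) = 12.78 × 1.016408 = 12.9897
Value of long forward = (F − K)·e^(−rT) = (12.9897 − 12.82) · e^(−0.0279·7/12)
= 0.1697 × 0.983857 = 0.17

CHF 0.17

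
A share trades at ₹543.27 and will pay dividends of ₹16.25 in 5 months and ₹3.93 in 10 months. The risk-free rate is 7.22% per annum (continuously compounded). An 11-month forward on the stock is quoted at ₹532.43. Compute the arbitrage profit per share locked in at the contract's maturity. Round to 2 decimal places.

PV(dividends) I = 16.25·e^(−0.0722·5/12) + 3.93·e^(−0.0722·10/12) = 19.4689
Fair forward F* = (S − I)·e^(rT) = (543.27 − 19.4689)·e^0.066183 = 523.8011 × 1.068422 = 559.6406
Market ₹532.43 < fair 559.6406: forward underpriced → reverse cash-and-carry (short the stock, invest proceeds at r, pay the dividends, go long the forward).
Profit at T = |F_mkt − F*| = |532.43 − 559.6406| = ₹27.21 per share

₹27.21 per share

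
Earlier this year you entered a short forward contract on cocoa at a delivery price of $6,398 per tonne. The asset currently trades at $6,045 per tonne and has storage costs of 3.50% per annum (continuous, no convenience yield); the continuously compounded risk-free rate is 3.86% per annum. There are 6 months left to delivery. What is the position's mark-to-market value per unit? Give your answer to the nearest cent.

Current fair forward for the remaining 6 months: F = S·e^((r + u)·T), (r + u) = 0.0386 + 0.0350 = 0.0736
F = 6045 · e^(0.0736 × 6/12) = 6045 × 1.03748550 = 6271.5998
Value of long forward = (F − K)·e^(−rT) = (6271.5998 − 6398) · e^(−0.0386·6/12)
= -126.4002 × 0.98088505 = -123.98
Short position value = −(long value) = $123.98

$123.98 per tonne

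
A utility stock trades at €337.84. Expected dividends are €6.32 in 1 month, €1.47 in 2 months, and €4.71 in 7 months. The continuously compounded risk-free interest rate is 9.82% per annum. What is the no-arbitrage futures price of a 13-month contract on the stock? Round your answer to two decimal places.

€362.23

PV(dividends) I = 6.32·e^(−0.0982·1/12) + 1.47·e^(−0.0982·2/12) + 4.71·e^(−0.0982·7/12)
I = 6.2685 + 1.4461 + 4.4478 = 12.1624
F = (S − I)·e^(rT) = (337.84 − 12.1624) · e^(0.0982·13/12)
= 325.6776 · e^0.106383 = 325.6776 × 1.112248 = €362.23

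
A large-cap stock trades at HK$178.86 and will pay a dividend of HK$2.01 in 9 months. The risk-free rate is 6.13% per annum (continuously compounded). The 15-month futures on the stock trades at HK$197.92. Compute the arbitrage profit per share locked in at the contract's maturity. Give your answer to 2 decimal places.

PV(dividends) I = 2.01·e^(−0.0613·9/12) = 1.9197
Fair futures F* = (S − I)·e^(rT) = (178.86 − 1.9197)·e^0.076625 = 176.9403 × 1.079637 = 191.0313
Market HK$197.92 > fair 191.0313: forward overpriced → cash-and-carry (borrow at r, buy the stock and collect the dividends, short the forward).
Profit at T = |F_mkt − F*| = |197.92 − 191.0313| = HK$6.89 per share

HK$6.89 per share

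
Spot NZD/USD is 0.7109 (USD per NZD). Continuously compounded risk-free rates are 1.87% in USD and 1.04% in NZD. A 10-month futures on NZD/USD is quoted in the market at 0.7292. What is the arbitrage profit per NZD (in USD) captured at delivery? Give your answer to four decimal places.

Fair futures: F* = S·e^(carry·T), with carry = (r_USD − r_NZD) = 0.0187 − 0.0104 = 0.0083
F* = 0.7109 · e^(0.0083 × 10/12) = 0.7109 · e^0.006917 = 0.7109 × 1.006941 = 0.7158
Market 0.7292 > fair 0.7158: forward overpriced → cash-and-carry (buy spot, short the forward).
At maturity, profit = |F_mkt − F*| = |0.7292 − 0.7158| = 0.0134 per NZD (in USD)

0.0134 per NZD (in USD)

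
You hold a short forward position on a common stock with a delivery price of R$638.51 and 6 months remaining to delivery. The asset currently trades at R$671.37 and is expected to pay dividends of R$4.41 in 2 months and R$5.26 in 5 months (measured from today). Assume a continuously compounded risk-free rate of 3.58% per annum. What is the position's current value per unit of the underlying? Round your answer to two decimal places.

PV(remaining dividends) I = 4.41·e^(−0.0358·2/12) + 5.26·e^(−0.0358·5/12) = 9.5659
Current forward F = (S − I)·e^(rT) = (671.37 − 9.5659)·e^(0.0358·6/12) = 661.8041 × 1.018061 = 673.7569
Value (long) = (F − K)·e^(−rT) = (673.7569 − 638.51) × 0.982259 = 34.6216
Short position value = −(long value) = -R$34.62

-R$34.62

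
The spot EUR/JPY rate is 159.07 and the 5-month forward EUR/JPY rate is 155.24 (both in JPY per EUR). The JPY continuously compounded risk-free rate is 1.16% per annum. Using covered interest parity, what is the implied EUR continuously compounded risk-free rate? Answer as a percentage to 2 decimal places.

7.01%

F = S·e^((r_JPY − r_EUR)T) ⇒ r_EUR = r_JPY − ln(F/S)/T
ln(155.24/159.07) = -0.024372; /(5/12) = -0.058493
r_EUR = 0.0116 + 0.058493 = 0.070093
r_EUR = 7.01%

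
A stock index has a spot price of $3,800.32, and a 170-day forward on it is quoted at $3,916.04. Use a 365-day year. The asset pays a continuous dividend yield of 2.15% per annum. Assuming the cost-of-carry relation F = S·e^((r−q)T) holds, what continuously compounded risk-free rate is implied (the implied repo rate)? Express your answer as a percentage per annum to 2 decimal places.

From F = S·e^((r−q)T): (r − q) = ln(F/S)/T
ln(3916.04/3800.32) = ln(1.030450) = 0.029996
(r − q) = 0.029996 / (170/365) = 0.064403
r = ln(F/S)/T + q = 0.064403 + 0.0215 = 0.085903
r = 8.59%

8.59%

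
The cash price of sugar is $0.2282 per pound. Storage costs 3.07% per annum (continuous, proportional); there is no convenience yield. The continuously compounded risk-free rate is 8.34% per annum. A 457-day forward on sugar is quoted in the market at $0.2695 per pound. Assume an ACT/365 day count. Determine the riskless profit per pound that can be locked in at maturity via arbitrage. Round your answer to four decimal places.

$0.0063 per pound

Fair forward: F* = S·e^(carry·T), with carry = (r + u) = 0.0834 + 0.0307 = 0.1141
F* = 0.2282 · e^(0.1141 × 457/365) = 0.2282 · e^0.142859 = 0.2282 × 1.153567 = $0.2632
Market $0.2695 > fair $0.2632: forward overpriced → cash-and-carry (buy spot, short the forward).
At maturity, profit = |F_mkt − F*| = |0.2695 − 0.2632| = $0.0063 per pound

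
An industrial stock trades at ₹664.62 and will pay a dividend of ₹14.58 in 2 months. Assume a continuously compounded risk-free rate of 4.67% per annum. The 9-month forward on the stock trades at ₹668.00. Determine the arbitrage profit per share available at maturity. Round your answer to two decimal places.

PV(dividends) I = 14.58·e^(−0.0467·2/12) = 14.4670
Fair forward F* = (S − I)·e^(rT) = (664.62 − 14.4670)·e^0.035025 = 650.1530 × 1.035646 = 673.3284
Market ₹668.00 < fair 673.3284: forward underpriced → reverse cash-and-carry (short the stock, invest proceeds at r, pay the dividends, go long the forward).
Profit at T = |F_mkt − F*| = |668.00 − 673.3284| = ₹5.33 per share

₹5.33 per share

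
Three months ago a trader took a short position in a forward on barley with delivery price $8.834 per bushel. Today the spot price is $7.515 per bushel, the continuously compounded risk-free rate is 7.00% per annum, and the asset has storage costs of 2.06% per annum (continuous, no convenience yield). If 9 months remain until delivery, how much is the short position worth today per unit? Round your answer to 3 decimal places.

$0.750 per bushel

Current fair forward for the remaining 9 months: F = S·e^((r + u)·T), (r + u) = 0.0700 + 0.0206 = 0.0906
F = 7.515 · e^(0.0906 × 9/12) = 7.515 × 1.070312 = 8.0434
Value of long forward = (F − K)·e^(−rT) = (8.0434 − 8.834) · e^(−0.0700·9/12)
= -0.7906 × 0.948854 = -0.750
Short position value = −(long value) = $0.750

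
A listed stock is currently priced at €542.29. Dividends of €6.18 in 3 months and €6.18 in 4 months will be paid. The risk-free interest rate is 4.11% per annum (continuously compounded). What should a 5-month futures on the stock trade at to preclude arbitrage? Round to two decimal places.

PV(dividends) I = 6.18·e^(−0.0411·3/12) + 6.18·e^(−0.0411·4/12)
I = 6.1168 + 6.0959 = 12.2127
F = (S − I)·e^(rT) = (542.29 − 12.2127) · e^(0.0411·5/12)
= 530.0773 · e^0.017125 = 530.0773 × 1.017272 = €539.23

€539.23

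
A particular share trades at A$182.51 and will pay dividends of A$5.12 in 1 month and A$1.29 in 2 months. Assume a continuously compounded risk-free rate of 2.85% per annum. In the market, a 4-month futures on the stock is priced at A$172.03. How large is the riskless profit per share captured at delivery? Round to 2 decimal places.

PV(dividends) I = 5.12·e^(−0.0285·1/12) + 1.29·e^(−0.0285·2/12) = 6.3917
Fair futures F* = (S − I)·e^(rT) = (182.51 − 6.3917)·e^0.009500 = 176.1183 × 1.009545 = 177.7993
Market A$172.03 < fair 177.7993: forward underpriced → reverse cash-and-carry (short the stock, invest proceeds at r, pay the dividends, go long the forward).
Profit at T = |F_mkt − F*| = |172.03 − 177.7993| = A$5.77 per share

A$5.77 per share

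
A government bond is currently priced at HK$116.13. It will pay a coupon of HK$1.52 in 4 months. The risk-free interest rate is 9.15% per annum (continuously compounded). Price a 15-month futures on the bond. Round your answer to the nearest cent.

HK$128.55

PV(coupons) I = 1.52·e^(−0.0915·4/12)
I = 1.4743
F = (S − I)·e^(rT) = (116.13 − 1.4743) · e^(0.0915·15/12)
= 114.6557 · e^0.114375 = 114.6557 × 1.121172 = HK$128.55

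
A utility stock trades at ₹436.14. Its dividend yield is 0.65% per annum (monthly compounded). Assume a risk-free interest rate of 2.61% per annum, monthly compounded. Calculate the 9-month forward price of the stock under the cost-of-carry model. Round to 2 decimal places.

F = S · (1+r/12)^(12T) / (1+q/12)^(12T)
= 436.14 × 1.019746 / 1.004886 = 436.14 × 1.014788
F = ₹442.59

₹442.59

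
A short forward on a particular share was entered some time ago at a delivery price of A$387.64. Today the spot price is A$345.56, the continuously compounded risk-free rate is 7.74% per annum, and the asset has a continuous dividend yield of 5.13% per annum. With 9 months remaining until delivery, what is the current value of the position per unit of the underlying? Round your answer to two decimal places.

Current fair forward for the remaining 9 months: F = S·e^((r − q)·T), (r − q) = 0.0774 − 0.0513 = 0.0261
F = 345.56 · e^(0.0261 × 9/12) = 345.56 × 1.019768 = 352.3910
Value of long forward = (F − K)·e^(−rT) = (352.3910 − 387.64) · e^(−0.0774·9/12)
= -35.2490 × 0.943603 = -33.26
Short position value = −(long value) = A$33.26

A$33.26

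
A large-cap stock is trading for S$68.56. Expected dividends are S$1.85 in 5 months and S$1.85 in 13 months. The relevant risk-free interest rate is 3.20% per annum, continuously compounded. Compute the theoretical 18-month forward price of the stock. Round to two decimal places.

S$68.14

PV(dividends) I = 1.85·e^(−0.0320·5/12) + 1.85·e^(−0.0320·13/12)
I = 1.8255 + 1.7870 = 3.6125
F = (S − I)·e^(rT) = (68.56 − 3.6125) · e^(0.0320·18/12)
= 64.9475 · e^0.048000 = 64.9475 × 1.049171 = S$68.14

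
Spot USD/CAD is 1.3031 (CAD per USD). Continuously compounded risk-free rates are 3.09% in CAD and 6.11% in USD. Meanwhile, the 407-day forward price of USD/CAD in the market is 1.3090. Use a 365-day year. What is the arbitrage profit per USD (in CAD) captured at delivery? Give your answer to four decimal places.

0.0491 per USD (in CAD)

Fair forward: F* = S·e^(carry·T), with carry = (r_CAD − r_USD) = 0.0309 − 0.0611 = -0.0302
F* = 1.3031 · e^(-0.0302 × 407/365) = 1.3031 · e^-0.033675 = 1.3031 × 0.966886 = 1.2599
Market 1.3090 > fair 1.2599: forward overpriced → cash-and-carry (buy spot, short the forward).
At maturity, profit = |F_mkt − F*| = |1.3090 − 1.2599| = 0.0491 per USD (in CAD)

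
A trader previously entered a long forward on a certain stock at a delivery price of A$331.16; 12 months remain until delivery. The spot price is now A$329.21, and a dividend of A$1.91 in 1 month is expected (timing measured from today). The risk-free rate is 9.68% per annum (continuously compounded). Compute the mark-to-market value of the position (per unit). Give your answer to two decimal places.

PV(remaining dividends) I = 1.91·e^(−0.0968·1/12) = 1.8947
Current forward F = (S − I)·e^(rT) = (329.21 − 1.8947)·e^(0.0968·12/12) = 327.3153 × 1.101640 = 360.5836
Value (long) = (F − K)·e^(−rT) = (360.5836 − 331.16) × 0.907738 = 26.7089
Value = A$26.71

A$26.71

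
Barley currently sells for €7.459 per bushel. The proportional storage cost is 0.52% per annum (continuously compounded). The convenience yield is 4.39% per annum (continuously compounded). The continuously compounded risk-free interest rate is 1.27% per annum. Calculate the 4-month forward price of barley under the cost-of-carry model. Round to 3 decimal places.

€7.395 per bushel

Net carry = r + u − y = 0.0127 + 0.0052 − 0.0439 = -0.0260
F = S·e^((r+u−y)T) = 7.459 · e^(-0.0260 × 4/12) = 7.459 · e^-0.008667
= 7.459 × 0.991370 = €7.395 per bushel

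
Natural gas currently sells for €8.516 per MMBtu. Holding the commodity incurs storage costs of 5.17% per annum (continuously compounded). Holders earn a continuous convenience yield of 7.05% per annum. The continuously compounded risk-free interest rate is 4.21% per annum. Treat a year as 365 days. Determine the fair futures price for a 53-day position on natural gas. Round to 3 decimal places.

Net carry = r + u − y = 0.0421 + 0.0517 − 0.0705 = 0.0233
F = S·e^((r+u−y)T) = 8.516 · e^(0.0233 × 53/365) = 8.516 · e^0.003383
= 8.516 × 1.003389 = €8.545 per MMBtu

€8.545 per MMBtu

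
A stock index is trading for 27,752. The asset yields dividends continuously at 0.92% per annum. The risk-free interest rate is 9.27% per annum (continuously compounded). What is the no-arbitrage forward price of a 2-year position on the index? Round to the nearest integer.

F = S·e^((r − q)T) = 27752 · e^((0.0927 − 0.0092) × 2)
= 27752 · e^0.167000 = 27752 × 1.181754
F = 32,796

32,796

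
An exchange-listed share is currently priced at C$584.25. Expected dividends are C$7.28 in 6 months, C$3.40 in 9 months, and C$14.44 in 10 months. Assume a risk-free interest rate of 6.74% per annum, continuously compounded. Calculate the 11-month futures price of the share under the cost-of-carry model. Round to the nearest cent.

PV(dividends) I = 7.28·e^(−0.0674·6/12) + 3.40·e^(−0.0674·9/12) + 14.44·e^(−0.0674·10/12)
I = 7.0388 + 3.2324 + 13.6513 = 23.9225
F = (S − I)·e^(rT) = (584.25 − 23.9225) · e^(0.0674·11/12)
= 560.3275 · e^0.061783 = 560.3275 × 1.063731 = C$596.04

C$596.04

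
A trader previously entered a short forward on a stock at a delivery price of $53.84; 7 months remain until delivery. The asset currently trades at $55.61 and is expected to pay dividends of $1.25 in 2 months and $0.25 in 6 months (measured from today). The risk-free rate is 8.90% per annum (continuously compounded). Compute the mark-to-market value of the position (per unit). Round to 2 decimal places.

-$3.02

PV(remaining dividends) I = 1.25·e^(−0.0890·2/12) + 0.25·e^(−0.0890·6/12) = 1.4707
Current forward F = (S − I)·e^(rT) = (55.61 − 1.4707)·e^(0.0890·7/12) = 54.1393 × 1.053288 = 57.0243
Value (long) = (F − K)·e^(−rT) = (57.0243 − 53.84) × 0.949408 = 3.0232
Short position value = −(long value) = -$3.02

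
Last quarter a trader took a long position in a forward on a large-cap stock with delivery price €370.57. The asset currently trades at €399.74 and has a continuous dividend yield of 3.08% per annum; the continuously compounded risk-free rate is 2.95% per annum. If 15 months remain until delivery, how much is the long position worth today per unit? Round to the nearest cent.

€27.49

Current fair forward for the remaining 15 months: F = S·e^((r − q)·T), (r − q) = 0.0295 − 0.0308 = -0.0013
F = 399.74 · e^(-0.0013 × 15/12) = 399.74 × 0.998376 = 399.0908
Value of long forward = (F − K)·e^(−rT) = (399.0908 − 370.57) · e^(−0.0295·15/12)
= 28.5208 × 0.963797 = 27.49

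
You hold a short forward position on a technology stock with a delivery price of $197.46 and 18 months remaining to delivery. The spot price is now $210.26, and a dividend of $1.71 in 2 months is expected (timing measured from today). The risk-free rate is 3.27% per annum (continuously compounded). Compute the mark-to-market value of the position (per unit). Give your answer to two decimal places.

PV(remaining dividends) I = 1.71·e^(−0.0327·2/12) = 1.7007
Current forward F = (S − I)·e^(rT) = (210.26 − 1.7007)·e^(0.0327·18/12) = 208.5593 × 1.050273 = 219.0442
Value (long) = (F − K)·e^(−rT) = (219.0442 − 197.46) × 0.952134 = 20.5511
Short position value = −(long value) = -$20.55

-$20.55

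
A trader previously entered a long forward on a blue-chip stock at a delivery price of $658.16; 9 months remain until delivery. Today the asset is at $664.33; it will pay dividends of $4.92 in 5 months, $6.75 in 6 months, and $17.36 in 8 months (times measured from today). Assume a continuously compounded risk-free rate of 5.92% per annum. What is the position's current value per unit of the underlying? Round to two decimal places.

PV(remaining dividends) I = 4.92·e^(−0.0592·5/12) + 6.75·e^(−0.0592·6/12) + 17.36·e^(−0.0592·8/12) = 28.0415
Current forward F = (S − I)·e^(rT) = (664.33 − 28.0415)·e^(0.0592·9/12) = 636.2885 × 1.045400 = 665.1760
Value (long) = (F − K)·e^(−rT) = (665.1760 − 658.16) × 0.956571 = 6.7113
Value = $6.71

$6.71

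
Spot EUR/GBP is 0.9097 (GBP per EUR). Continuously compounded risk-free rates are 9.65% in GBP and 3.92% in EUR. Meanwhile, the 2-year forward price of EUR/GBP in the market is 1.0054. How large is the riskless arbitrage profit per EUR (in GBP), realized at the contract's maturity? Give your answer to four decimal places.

0.0148 per EUR (in GBP)

Fair forward: F* = S·e^(carry·T), with carry = (r_GBP − r_EUR) = 0.0965 − 0.0392 = 0.0573
F* = 0.9097 · e^(0.0573 × 2) = 0.9097 · e^0.114600 = 0.9097 × 1.121425 = 1.0202
Market 1.0054 < fair 1.0202: forward underpriced → reverse cash-and-carry (short spot, go long the forward).
At maturity, profit = |F_mkt − F*| = |1.0054 − 1.0202| = 0.0148 per EUR (in GBP)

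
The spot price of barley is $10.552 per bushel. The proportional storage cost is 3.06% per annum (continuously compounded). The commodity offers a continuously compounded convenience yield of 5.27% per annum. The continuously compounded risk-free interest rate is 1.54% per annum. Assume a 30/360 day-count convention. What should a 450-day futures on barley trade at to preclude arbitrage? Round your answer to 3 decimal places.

$10.464 per bushel

Net carry = r + u − y = 0.0154 + 0.0306 − 0.0527 = -0.0067
F = S·e^((r+u−y)T) = 10.552 · e^(-0.0067 × 450/360) = 10.552 · e^-0.008375
= 10.552 × 0.991660 = $10.464 per bushel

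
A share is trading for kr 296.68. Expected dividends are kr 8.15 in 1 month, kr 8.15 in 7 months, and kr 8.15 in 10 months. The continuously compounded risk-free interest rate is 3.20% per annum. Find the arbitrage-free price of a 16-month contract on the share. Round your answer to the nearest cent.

PV(dividends) I = 8.15·e^(−0.0320·1/12) + 8.15·e^(−0.0320·7/12) + 8.15·e^(−0.0320·10/12)
I = 8.1283 + 7.9993 + 7.9355 = 24.0631
F = (S − I)·e^(rT) = (296.68 − 24.0631) · e^(0.0320·16/12)
= 272.6169 · e^0.042667 = 272.6169 × 1.043590 = kr 284.50

kr 284.50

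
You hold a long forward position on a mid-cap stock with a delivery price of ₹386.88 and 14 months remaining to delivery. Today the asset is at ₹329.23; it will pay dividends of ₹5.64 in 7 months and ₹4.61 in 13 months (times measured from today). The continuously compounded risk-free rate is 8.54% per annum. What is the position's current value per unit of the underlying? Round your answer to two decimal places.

PV(remaining dividends) I = 5.64·e^(−0.0854·7/12) + 4.61·e^(−0.0854·13/12) = 9.5686
Current forward F = (S − I)·e^(rT) = (329.23 − 9.5686)·e^(0.0854·14/12) = 319.6614 × 1.104766 = 353.1510
Value (long) = (F − K)·e^(−rT) = (353.1510 − 386.88) × 0.905169 = -30.5304
Value = -₹30.53

-₹30.53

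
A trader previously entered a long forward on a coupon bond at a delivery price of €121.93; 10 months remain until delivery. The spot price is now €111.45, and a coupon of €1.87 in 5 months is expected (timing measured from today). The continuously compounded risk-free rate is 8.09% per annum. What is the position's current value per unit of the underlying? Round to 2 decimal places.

-€4.34

PV(remaining coupons) I = 1.87·e^(−0.0809·5/12) = 1.8080
Current forward F = (S − I)·e^(rT) = (111.45 − 1.8080)·e^(0.0809·10/12) = 109.6420 × 1.069741 = 117.2885
Value (long) = (F − K)·e^(−rT) = (117.2885 − 121.93) × 0.934806 = -4.3389
Value = -€4.34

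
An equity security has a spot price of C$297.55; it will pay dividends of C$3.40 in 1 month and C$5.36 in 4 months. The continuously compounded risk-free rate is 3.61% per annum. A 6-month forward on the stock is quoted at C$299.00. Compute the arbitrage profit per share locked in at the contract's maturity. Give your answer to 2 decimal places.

PV(dividends) I = 3.40·e^(−0.0361·1/12) + 5.36·e^(−0.0361·4/12) = 8.6857
Fair forward F* = (S − I)·e^(rT) = (297.55 − 8.6857)·e^0.018050 = 288.8643 × 1.018214 = 294.1257
Market C$299.00 > fair 294.1257: forward overpriced → cash-and-carry (borrow at r, buy the stock and collect the dividends, short the forward).
Profit at T = |F_mkt − F*| = |299.00 − 294.1257| = C$4.87 per share

C$4.87 per share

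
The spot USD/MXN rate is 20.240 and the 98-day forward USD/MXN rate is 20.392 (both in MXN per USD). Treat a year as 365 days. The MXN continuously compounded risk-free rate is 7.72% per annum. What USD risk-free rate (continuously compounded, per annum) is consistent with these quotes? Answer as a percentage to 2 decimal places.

4.93%

F = S·e^((r_MXN − r_USD)T) ⇒ r_USD = r_MXN − ln(F/S)/T
ln(20.392/20.240) = 0.007482; /(98/365) = 0.027867
r_USD = 0.0772 − 0.027867 = 0.049333
r_USD = 4.93%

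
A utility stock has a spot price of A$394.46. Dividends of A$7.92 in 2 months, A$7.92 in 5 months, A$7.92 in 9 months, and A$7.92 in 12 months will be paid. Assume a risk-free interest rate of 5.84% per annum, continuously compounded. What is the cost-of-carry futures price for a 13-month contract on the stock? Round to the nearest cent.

PV(dividends) I = 7.92·e^(−0.0584·2/12) + 7.92·e^(−0.0584·5/12) + 7.92·e^(−0.0584·9/12) + 7.92·e^(−0.0584·12/12)
I = 7.8433 + 7.7296 + 7.5806 + 7.4707 = 30.6242
F = (S − I)·e^(rT) = (394.46 − 30.6242) · e^(0.0584·13/12)
= 363.8358 · e^0.063267 = 363.8358 × 1.065311 = A$387.60

A$387.60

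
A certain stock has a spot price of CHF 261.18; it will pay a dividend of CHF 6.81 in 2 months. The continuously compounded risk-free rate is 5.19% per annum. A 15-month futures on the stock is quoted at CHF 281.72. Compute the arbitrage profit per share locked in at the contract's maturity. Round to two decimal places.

CHF 10.24 per share

PV(dividends) I = 6.81·e^(−0.0519·2/12) = 6.7513
Fair futures F* = (S − I)·e^(rT) = (261.18 − 6.7513)·e^0.064875 = 254.4287 × 1.067026 = 271.4820
Market CHF 281.72 > fair 271.4820: forward overpriced → cash-and-carry (borrow at r, buy the stock and collect the dividends, short the forward).
Profit at T = |F_mkt − F*| = |281.72 − 271.4820| = CHF 10.24 per share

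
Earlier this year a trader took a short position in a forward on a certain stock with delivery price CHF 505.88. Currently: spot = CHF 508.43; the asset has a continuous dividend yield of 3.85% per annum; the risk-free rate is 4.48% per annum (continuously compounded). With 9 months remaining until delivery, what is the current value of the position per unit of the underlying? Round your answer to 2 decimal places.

-CHF 4.79

Current fair forward for the remaining 9 months: F = S·e^((r − q)·T), (r − q) = 0.0448 − 0.0385 = 0.0063
F = 508.43 · e^(0.0063 × 9/12) = 508.43 × 1.004736 = 510.8379
Value of long forward = (F − K)·e^(−rT) = (510.8379 − 505.88) · e^(−0.0448·9/12)
= 4.9579 × 0.966958 = 4.79
Short position value = −(long value) = -CHF 4.79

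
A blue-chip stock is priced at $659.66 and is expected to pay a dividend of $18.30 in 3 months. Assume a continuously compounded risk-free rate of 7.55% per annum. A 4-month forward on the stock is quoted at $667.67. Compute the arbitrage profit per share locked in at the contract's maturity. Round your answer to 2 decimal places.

$9.61 per share

PV(dividends) I = 18.30·e^(−0.0755·3/12) = 17.9578
Fair forward F* = (S − I)·e^(rT) = (659.66 − 17.9578)·e^0.025167 = 641.7022 × 1.025486 = 658.0566
Market $667.67 > fair 658.0566: forward overpriced → cash-and-carry (borrow at r, buy the stock and collect the dividends, short the forward).
Profit at T = |F_mkt − F*| = |667.67 − 658.0566| = $9.61 per share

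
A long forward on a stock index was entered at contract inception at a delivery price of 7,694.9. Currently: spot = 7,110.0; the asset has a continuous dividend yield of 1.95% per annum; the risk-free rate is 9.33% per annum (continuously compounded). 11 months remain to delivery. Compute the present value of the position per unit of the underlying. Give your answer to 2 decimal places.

Current fair forward for the remaining 11 months: F = S·e^((r − q)·T), (r − q) = 0.0933 − 0.0195 = 0.0738
F = 7110.0 · e^(0.0738 × 11/12) = 7110.0 × 1.06999075 = 7607.6342
Value of long forward = (F − K)·e^(−rT) = (7607.6342 − 7694.9) · e^(−0.0933·11/12)
= -87.2658 × 0.91803019 = -80.11

-80.11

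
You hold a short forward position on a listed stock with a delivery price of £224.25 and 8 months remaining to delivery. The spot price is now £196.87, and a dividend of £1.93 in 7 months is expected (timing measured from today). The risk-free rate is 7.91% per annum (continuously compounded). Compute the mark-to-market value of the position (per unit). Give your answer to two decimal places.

£17.70

PV(remaining dividends) I = 1.93·e^(−0.0791·7/12) = 1.8430
Current forward F = (S − I)·e^(rT) = (196.87 − 1.8430)·e^(0.0791·8/12) = 195.0270 × 1.054149 = 205.5875
Value (long) = (F − K)·e^(−rT) = (205.5875 − 224.25) × 0.948633 = -17.7039
Short position value = −(long value) = £17.70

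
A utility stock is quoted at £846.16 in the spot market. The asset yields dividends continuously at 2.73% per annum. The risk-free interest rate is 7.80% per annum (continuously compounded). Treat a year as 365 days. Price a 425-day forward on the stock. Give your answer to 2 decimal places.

£897.62

F = S·e^((r − q)T) = 846.16 · e^((0.0780 − 0.0273) × 425/365)
= 846.16 · e^0.059034 = 846.16 × 1.060811
F = £897.62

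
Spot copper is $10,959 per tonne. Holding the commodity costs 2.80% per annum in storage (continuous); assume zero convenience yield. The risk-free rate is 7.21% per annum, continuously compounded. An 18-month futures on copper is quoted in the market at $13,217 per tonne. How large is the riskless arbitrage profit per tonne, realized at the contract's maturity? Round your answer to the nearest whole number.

Fair futures: F* = S·e^(carry·T), with carry = (r + u) = 0.0721 + 0.0280 = 0.1001
F* = 10959 · e^(0.1001 × 18/12) = 10959 · e^0.150150 = 10959 × 1.162009 = $12734.4566
Market $13217 > fair $12734.4566: forward overpriced → cash-and-carry (buy spot, short the forward).
At maturity, profit = |F_mkt − F*| = |13217 − 12734.4566| = $483 per tonne

$483 per tonne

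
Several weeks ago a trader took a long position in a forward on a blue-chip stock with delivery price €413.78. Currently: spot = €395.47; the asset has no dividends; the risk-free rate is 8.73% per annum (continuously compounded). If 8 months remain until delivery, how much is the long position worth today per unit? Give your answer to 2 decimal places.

€5.08

Current fair forward for the remaining 8 months: F = S·e^(r·T), r = 0.0873
F = 395.47 · e^(0.0873 × 8/12) = 395.47 × 1.059927 = 419.1693
Value of long forward = (F − K)·e^(−rT) = (419.1693 − 413.78) · e^(−0.0873·8/12)
= 5.3893 × 0.943461 = 5.08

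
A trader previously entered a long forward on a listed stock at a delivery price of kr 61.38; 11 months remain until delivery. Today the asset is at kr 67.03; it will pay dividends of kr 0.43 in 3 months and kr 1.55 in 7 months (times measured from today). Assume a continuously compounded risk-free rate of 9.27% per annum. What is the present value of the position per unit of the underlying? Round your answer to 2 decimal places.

kr 8.76

PV(remaining dividends) I = 0.43·e^(−0.0927·3/12) + 1.55·e^(−0.0927·7/12) = 1.8886
Current forward F = (S − I)·e^(rT) = (67.03 − 1.8886)·e^(0.0927·11/12) = 65.1414 × 1.088690 = 70.9188
Value (long) = (F − K)·e^(−rT) = (70.9188 − 61.38) × 0.918535 = 8.7617
Value = kr 8.76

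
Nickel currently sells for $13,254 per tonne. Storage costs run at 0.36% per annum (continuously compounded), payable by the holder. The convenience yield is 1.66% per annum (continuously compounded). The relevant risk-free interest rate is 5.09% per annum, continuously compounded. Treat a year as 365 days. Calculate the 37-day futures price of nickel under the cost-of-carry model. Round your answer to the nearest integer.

Net carry = r + u − y = 0.0509 + 0.0036 − 0.0166 = 0.0379
F = S·e^((r+u−y)T) = 13254 · e^(0.0379 × 37/365) = 13254 · e^0.003842
= 13254 × 1.003849 = $13,305 per tonne

$13,305 per tonne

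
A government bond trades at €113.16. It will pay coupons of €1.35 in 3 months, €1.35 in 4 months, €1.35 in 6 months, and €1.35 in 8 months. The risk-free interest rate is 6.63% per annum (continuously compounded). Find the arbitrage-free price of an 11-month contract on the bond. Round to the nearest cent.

€114.68

PV(coupons) I = 1.35·e^(−0.0663·3/12) + 1.35·e^(−0.0663·4/12) + 1.35·e^(−0.0663·6/12) + 1.35·e^(−0.0663·8/12)
I = 1.3278 + 1.3205 + 1.3060 + 1.2916 = 5.2459
F = (S − I)·e^(rT) = (113.16 − 5.2459) · e^(0.0663·11/12)
= 107.9141 · e^0.060775 = 107.9141 × 1.062660 = €114.68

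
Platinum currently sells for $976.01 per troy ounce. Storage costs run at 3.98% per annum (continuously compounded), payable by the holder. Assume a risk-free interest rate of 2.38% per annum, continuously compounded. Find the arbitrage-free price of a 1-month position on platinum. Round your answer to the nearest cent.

$981.20 per troy ounce

Net carry = r + u − y = 0.0238 + 0.0398 − 0.0000 = 0.0636
F = S·e^((r+u−y)T) = 976.01 · e^(0.0636 × 1/12) = 976.01 · e^0.005300
= 976.01 × 1.005314 = $981.20 per troy ounce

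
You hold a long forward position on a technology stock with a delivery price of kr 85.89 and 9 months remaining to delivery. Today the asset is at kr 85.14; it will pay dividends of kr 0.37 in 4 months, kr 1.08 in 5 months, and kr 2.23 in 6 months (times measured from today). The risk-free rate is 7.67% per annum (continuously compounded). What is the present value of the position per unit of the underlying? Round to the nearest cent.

PV(remaining dividends) I = 0.37·e^(−0.0767·4/12) + 1.08·e^(−0.0767·5/12) + 2.23·e^(−0.0767·6/12) = 3.5528
Current forward F = (S − I)·e^(rT) = (85.14 − 3.5528)·e^(0.0767·9/12) = 81.5872 × 1.059212 = 86.4181
Value (long) = (F − K)·e^(−rT) = (86.4181 − 85.89) × 0.944098 = 0.4986
Value = kr 0.50

kr 0.50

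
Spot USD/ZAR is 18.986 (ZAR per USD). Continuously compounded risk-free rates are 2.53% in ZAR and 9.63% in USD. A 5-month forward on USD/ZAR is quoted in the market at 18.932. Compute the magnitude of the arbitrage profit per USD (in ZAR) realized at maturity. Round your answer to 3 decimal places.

0.499 per USD (in ZAR)

Fair forward: F* = S·e^(carry·T), with carry = (r_ZAR − r_USD) = 0.0253 − 0.0963 = -0.0710
F* = 18.986 · e^(-0.0710 × 5/12) = 18.986 · e^-0.029583 = 18.986 × 0.970850 = 18.4326
Market 18.932 > fair 18.4326: forward overpriced → cash-and-carry (buy spot, short the forward).
At maturity, profit = |F_mkt − F*| = |18.932 − 18.4326| = 0.499 per USD (in ZAR)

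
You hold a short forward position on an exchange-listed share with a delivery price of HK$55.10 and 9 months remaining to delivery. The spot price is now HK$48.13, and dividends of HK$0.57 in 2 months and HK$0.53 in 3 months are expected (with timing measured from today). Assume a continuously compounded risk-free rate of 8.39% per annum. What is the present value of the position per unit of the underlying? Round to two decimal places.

PV(remaining dividends) I = 0.57·e^(−0.0839·2/12) + 0.53·e^(−0.0839·3/12) = 1.0811
Current forward F = (S − I)·e^(rT) = (48.13 − 1.0811)·e^(0.0839·9/12) = 47.0489 × 1.064947 = 50.1046
Value (long) = (F − K)·e^(−rT) = (50.1046 − 55.10) × 0.939014 = -4.6908
Short position value = −(long value) = HK$4.69

HK$4.69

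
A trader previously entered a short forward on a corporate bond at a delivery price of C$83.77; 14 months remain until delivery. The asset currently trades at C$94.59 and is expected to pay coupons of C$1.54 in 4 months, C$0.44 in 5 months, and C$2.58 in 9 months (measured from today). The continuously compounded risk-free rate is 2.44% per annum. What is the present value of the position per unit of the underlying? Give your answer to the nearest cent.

PV(remaining coupons) I = 1.54·e^(−0.0244·4/12) + 0.44·e^(−0.0244·5/12) + 2.58·e^(−0.0244·9/12) = 4.4963
Current forward F = (S − I)·e^(rT) = (94.59 − 4.4963)·e^(0.0244·14/12) = 90.0937 × 1.028876 = 92.6952
Value (long) = (F − K)·e^(−rT) = (92.6952 − 83.77) × 0.971935 = 8.6747
Short position value = −(long value) = -C$8.67

-C$8.67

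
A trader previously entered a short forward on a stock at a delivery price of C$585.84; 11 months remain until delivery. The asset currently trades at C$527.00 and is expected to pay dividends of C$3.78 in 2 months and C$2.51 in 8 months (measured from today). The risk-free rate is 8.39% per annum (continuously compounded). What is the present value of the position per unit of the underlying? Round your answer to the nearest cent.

C$21.57

PV(remaining dividends) I = 3.78·e^(−0.0839·2/12) + 2.51·e^(−0.0839·8/12) = 6.1010
Current forward F = (S − I)·e^(rT) = (527.00 − 6.1010)·e^(0.0839·11/12) = 520.8990 × 1.079943 = 562.5412
Value (long) = (F − K)·e^(−rT) = (562.5412 − 585.84) × 0.925975 = -21.5741
Short position value = −(long value) = C$21.57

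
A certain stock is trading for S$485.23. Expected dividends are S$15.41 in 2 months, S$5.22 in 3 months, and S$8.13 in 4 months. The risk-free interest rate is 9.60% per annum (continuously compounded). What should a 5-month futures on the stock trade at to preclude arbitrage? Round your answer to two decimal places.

PV(dividends) I = 15.41·e^(−0.0960·2/12) + 5.22·e^(−0.0960·3/12) + 8.13·e^(−0.0960·4/12)
I = 15.1654 + 5.0962 + 7.8740 = 28.1356
F = (S − I)·e^(rT) = (485.23 − 28.1356) · e^(0.0960·5/12)
= 457.0944 · e^0.040000 = 457.0944 × 1.040811 = S$475.75

S$475.75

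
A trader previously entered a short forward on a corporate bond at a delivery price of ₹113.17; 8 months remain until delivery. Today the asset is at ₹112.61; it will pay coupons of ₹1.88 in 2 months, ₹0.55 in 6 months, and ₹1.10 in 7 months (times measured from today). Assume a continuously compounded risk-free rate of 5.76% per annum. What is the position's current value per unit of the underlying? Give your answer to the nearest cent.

PV(remaining coupons) I = 1.88·e^(−0.0576·2/12) + 0.55·e^(−0.0576·6/12) + 1.10·e^(−0.0576·7/12) = 3.4601
Current forward F = (S − I)·e^(rT) = (112.61 − 3.4601)·e^(0.0576·8/12) = 109.1499 × 1.039147 = 113.4228
Value (long) = (F − K)·e^(−rT) = (113.4228 − 113.17) × 0.962328 = 0.2433
Short position value = −(long value) = -₹0.24

-₹0.24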